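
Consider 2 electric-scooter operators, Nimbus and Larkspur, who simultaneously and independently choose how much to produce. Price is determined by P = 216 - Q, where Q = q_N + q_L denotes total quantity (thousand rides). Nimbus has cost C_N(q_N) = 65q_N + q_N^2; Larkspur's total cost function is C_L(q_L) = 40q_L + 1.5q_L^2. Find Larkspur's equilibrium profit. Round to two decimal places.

2117.79

Nimbus's profit: π_N = (216 - Q)q_N - (65q_N + q_N²). Setting ∂π_N/∂q_N = 0: 151 - 4q_N - (q_L) = 0.
Larkspur's first-order condition: 176 - 5q_L - (q_N) = 0.
Best responses: q_N = (151 - q_L)/4, q_L = (176 - q_N)/5.
Substituting one into the other gives q_N = 579/19 and q_L = 553/19.
Price P = 216 - 1132/19 = 156.4211.
Larkspur's profit: 156.4211·(553/19) - 40·(553/19) - (3/2)(553/19)² = 2117.7909.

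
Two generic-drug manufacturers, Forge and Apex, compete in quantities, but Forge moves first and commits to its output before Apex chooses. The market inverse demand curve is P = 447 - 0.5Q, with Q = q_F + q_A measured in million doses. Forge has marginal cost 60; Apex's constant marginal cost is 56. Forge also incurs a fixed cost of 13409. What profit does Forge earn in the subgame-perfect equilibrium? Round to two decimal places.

The follower Apex best-responds to any q_F: π_A = (447 - 0.5Q)q_A - 56q_A.
Setting the follower's marginal profit to zero, 391 - (1/2)q_F - q_A = 0, i.e. q_A = (391 - (1/2)q_F).
The leader anticipates this reaction. Substituting into P = 447 - 0.5Q gives P = 503/2 - (1/4)q_F, so π_F = (503/2 - (1/4)q_F)q_F - 60q_F.
Leader FOC: 383/2 - (1/2)q_F = 0, so q_F = 383.
Then q_A = (391 - (1/2)·383) = 399/2.
Price P = 447 - (1/2)·(1165/2) = 623/4.
Forge's profit: (623/4 - 60)·383 - 13409 = 23263.2500.

23263.25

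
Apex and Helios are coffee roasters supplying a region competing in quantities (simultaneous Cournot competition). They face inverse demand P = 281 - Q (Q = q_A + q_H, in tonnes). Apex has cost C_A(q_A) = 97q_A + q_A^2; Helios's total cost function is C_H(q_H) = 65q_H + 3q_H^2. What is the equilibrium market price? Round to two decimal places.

218.55

Apex's profit: π_A = (281 - Q)q_A - (97q_A + q_A²). Setting ∂π_A/∂q_A = 0: 184 - 4q_A - (q_H) = 0.
Helios's first-order condition: 216 - 8q_H - (q_A) = 0.
Best responses: q_A = (184 - q_H)/4, q_H = (216 - q_A)/8.
Substituting one into the other gives q_A = 1256/31 and q_H = 680/31.
Total output Q = 1936/31, so price P = 281 - 1936/31 = 218.5484.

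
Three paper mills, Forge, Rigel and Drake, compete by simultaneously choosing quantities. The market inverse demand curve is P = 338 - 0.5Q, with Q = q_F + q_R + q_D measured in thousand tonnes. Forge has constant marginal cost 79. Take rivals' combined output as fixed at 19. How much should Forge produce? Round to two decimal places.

With rivals' combined output fixed at 19, Forge's profit is π_F = (338 - (1/2)·19 - (1/2)q_F)q_F - (79q_F) = (657/2 - (1/2)q_F)q_F - (79q_F).
∂π_F/∂q_F = 499/2 - q_F = 0, so q_F = 499/2.

249.50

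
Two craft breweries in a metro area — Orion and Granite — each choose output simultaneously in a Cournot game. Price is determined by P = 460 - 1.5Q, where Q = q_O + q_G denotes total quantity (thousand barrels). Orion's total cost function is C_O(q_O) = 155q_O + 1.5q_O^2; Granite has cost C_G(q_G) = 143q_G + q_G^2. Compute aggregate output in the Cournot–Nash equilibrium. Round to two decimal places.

Orion's profit: π_O = (460 - 1.5Q)q_O - (155q_O + (3/2)q_O²). Setting ∂π_O/∂q_O = 0: 305 - 6q_O - (3/2)(q_G) = 0.
Granite's profit: π_G = (460 - 1.5Q)q_G - (143q_G + q_G²). Setting ∂π_G/∂q_G = 0: 317 - 5q_G - (3/2)(q_O) = 0.
So q_O = (305 - (3/2)q_G)/6 and q_G = (317 - (3/2)q_O)/5.
Solving the pair: q_O = 37.8198, q_G = 1926/37.
Total output Q = 37.8198 + 1926/37 = 89.8739.

89.87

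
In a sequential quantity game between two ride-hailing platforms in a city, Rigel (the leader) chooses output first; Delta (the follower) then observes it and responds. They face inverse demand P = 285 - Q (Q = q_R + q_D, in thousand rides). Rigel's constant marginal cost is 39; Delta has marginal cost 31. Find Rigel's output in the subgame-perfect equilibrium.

The follower Delta best-responds to any q_R: π_D = (285 - Q)q_D - 31q_D.
Setting the follower's marginal profit to zero, 254 - q_R - 2q_D = 0, i.e. q_D = (254 - q_R)/2.
The leader anticipates this reaction. Substituting into P = 285 - Q gives P = 158 - (1/2)q_R, so π_R = (158 - (1/2)q_R)q_R - 39q_R.
The leader's first-order condition 119 - q_R = 0 yields q_R = 119.
Then q_D = (254 - 119)/2 = 135/2.

119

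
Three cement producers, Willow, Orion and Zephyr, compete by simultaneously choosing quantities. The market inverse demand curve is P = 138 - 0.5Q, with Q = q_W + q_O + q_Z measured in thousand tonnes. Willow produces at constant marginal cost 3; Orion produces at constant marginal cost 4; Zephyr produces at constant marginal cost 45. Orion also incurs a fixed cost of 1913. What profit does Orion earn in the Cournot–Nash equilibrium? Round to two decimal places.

Willow's profit: π_W = (138 - 0.5Q)q_W - (3q_W). Setting ∂π_W/∂q_W = 0: 135 - q_W - (1/2)(q_O + q_Z) = 0.
Orion's first-order condition: 134 - q_O - (1/2)(q_W + q_Z) = 0.
Zephyr's profit: π_Z = (138 - 0.5Q)q_Z - (45q_Z). Setting ∂π_Z/∂q_Z = 0: 93 - q_Z - (1/2)(q_W + q_O) = 0.
Adding the 3 conditions: 362 − Q − Q = 0, i.e. Q = 181.
Back-substituting: q_W = (135 − 181/2)/(1/2) = 89, q_O = (134 − 181/2)/(1/2) = 87, q_Z = (93 − 181/2)/(1/2) = 5.
Price P = 138 - (1/2)·181 = 95/2.
Orion's profit: (95/2 - 4)·87 - 1913 = 1871.5000.

1871.50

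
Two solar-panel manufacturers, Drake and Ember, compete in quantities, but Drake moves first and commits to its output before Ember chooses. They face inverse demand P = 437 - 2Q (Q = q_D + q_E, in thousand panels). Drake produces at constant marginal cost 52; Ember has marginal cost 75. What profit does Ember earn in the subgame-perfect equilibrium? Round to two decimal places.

3120.50

Solve by backward induction. Given q_D, the follower Ember maximises π_E = (437 - 2q_D - 2q_E)q_E - 75q_E.
∂π_E/∂q_E = 362 - 2q_D - 4q_E = 0 gives the reaction function q_E = (362 - 2q_D)/4.
The leader anticipates this reaction. Substituting into P = 437 - 2Q gives P = 256 - q_D, so π_D = (256 - q_D)q_D - 52q_D.
Leader FOC: 204 - 2q_D = 0, so q_D = 102.
Then q_E = (362 - 2·102)/4 = 79/2.
Price P = 437 - 2·(283/2) = 154.
Ember's profit: (154 - 75)·(79/2) = 3120.5000.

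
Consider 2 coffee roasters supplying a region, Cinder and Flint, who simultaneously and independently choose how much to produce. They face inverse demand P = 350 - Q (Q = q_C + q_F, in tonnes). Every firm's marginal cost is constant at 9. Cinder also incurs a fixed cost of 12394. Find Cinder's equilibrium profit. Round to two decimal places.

A representative firm's profit is π_i = q_i(350 - Q) - 9q_i.
Setting ∂π_i/∂q_i = 0 with rivals' quantities fixed: 341 - 2q_i - q_j = 0.
With identical firms every q_j equals q_i, so q_j = q_i and 341 = 3q_i, giving q_i = 341/3.
Price P = 350 - 682/3 = 368/3.
Cinder's profit: (368/3 - 9)·(341/3) - 12394 = 526.1111.

526.11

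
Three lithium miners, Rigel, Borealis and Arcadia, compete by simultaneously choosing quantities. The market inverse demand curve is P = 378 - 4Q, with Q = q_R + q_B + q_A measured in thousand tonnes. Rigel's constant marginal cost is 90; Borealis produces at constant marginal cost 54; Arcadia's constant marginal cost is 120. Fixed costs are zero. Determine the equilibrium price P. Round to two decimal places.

160.50

Rigel's profit: π_R = (378 - 4Q)q_R - (90q_R). Setting ∂π_R/∂q_R = 0: 288 - 8q_R - 4(q_B + q_A) = 0.
Borealis's profit: π_B = (378 - 4Q)q_B - (54q_B). Setting ∂π_B/∂q_B = 0: 324 - 8q_B - 4(q_R + q_A) = 0.
Arcadia's first-order condition: 258 - 8q_A - 4(q_R + q_B) = 0.
Adding the 3 conditions: 870 − 8Q − 8Q = 0, i.e. Q = 435/8.
Back-substituting: q_R = (288 − 435/2)/4 = 141/8, q_B = (324 − 435/2)/4 = 213/8, q_A = (258 − 435/2)/4 = 81/8.
Total output Q = 435/8, so price P = 378 - 4·(435/8) = 321/2.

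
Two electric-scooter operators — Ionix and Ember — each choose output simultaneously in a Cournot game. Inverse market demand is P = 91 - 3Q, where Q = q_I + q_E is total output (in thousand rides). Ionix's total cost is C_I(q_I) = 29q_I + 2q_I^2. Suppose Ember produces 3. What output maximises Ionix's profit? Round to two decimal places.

With the rival's output fixed at 3, Ionix's profit is π_I = (91 - 3·3 - 3q_I)q_I - (29q_I + 2q_I²) = (82 - 3q_I)q_I - (29q_I + 2q_I²).
∂π_I/∂q_I = 53 - 10q_I = 0, so q_I = 53/10.

5.30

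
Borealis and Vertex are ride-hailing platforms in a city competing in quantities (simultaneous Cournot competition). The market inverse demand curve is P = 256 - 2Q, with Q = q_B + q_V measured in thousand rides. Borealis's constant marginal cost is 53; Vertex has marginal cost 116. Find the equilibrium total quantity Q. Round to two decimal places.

57.17

Borealis's profit: π_B = (256 - 2Q)q_B - (53q_B). Setting ∂π_B/∂q_B = 0: 203 - 4q_B - 2(q_V) = 0.
Vertex's profit: π_V = (256 - 2Q)q_V - (116q_V). Setting ∂π_V/∂q_V = 0: 140 - 4q_V - 2(q_B) = 0.
Best responses: q_B = (203 - 2q_V)/4, q_V = (140 - 2q_B)/4.
Substituting one into the other gives q_B = 133/3 and q_V = 77/6.
Total output Q = 133/3 + 77/6 = 343/6.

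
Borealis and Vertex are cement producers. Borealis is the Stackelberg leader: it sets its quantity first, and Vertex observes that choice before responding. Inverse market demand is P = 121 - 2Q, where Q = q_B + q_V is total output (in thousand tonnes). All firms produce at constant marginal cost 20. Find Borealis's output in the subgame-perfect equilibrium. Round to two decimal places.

The follower Vertex best-responds to any q_B: π_V = (121 - 2Q)q_V - 20q_V.
Setting the follower's marginal profit to zero, 101 - 2q_B - 4q_V = 0, i.e. q_V = (101 - 2q_B)/4.
Borealis substitutes q_V(q_B) into its own profit: π_B = q_B(121 - 2q_B - (101 - 2q_B)/2) - 20q_B = (141/2 - q_B)q_B - 20q_B.
Leader FOC: 101/2 - 2q_B = 0, so q_B = 101/4.
Then q_V = (101 - 2·(101/4))/4 = 101/8.

25.25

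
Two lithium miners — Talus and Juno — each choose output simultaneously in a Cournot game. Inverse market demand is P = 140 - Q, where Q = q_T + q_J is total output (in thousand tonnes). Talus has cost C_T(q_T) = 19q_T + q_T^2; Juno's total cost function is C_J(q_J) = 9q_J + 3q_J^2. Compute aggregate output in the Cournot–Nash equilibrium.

40

Talus's profit: π_T = (140 - Q)q_T - (19q_T + q_T²). Setting ∂π_T/∂q_T = 0: 121 - 4q_T - (q_J) = 0.
Juno's first-order condition: 131 - 8q_J - (q_T) = 0.
Rearranging gives the reaction functions q_T = (121 - q_J)/4 and q_J = (131 - q_T)/8.
Solving the pair: q_T = 27, q_J = 13.
Total output Q = 27 + 13 = 40.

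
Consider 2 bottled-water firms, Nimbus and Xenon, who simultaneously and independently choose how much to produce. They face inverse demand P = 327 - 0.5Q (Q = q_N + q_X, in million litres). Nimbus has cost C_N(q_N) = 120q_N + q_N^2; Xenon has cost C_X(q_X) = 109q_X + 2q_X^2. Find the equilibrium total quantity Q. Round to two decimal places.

100.10

Nimbus's profit: π_N = (327 - 0.5Q)q_N - (120q_N + q_N²). Setting ∂π_N/∂q_N = 0: 207 - 3q_N - (1/2)(q_X) = 0.
Xenon's first-order condition: 218 - 5q_X - (1/2)(q_N) = 0.
Rearranging gives the reaction functions q_N = (207 - (1/2)q_X)/3 and q_X = (218 - (1/2)q_N)/5.
Substituting one into the other gives q_N = 62.7797 and q_X = 37.3220.
Total output Q = 62.7797 + 37.3220 = 100.1017.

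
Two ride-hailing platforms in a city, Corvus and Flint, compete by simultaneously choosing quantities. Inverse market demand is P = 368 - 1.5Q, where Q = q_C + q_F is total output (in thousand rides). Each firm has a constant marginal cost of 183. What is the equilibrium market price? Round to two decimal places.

244.67

Each firm earns π_i = (368 - 1.5Q)q_i - 183q_i.
First-order condition (treating rivals' output as given): 185 - 3q_i - (3/2)q_j = 0.
With identical firms every q_j equals q_i, so q_j = q_i and 185 = (9/2)q_i, giving q_i = 370/9.
Total output Q = 740/9, so price P = 368 - (3/2)·(740/9) = 734/3.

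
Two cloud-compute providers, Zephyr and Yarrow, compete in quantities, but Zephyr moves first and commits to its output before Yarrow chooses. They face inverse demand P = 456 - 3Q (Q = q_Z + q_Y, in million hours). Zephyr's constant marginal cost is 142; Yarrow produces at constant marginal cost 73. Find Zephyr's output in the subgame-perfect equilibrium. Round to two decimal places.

Solve by backward induction. Given q_Z, the follower Yarrow maximises π_Y = (456 - 3q_Z - 3q_Y)q_Y - 73q_Y.
Setting the follower's marginal profit to zero, 383 - 3q_Z - 6q_Y = 0, i.e. q_Y = (383 - 3q_Z)/6.
Zephyr substitutes q_Y(q_Z) into its own profit: π_Z = q_Z(456 - 3q_Z - (383 - 3q_Z)/2) - 142q_Z = (529/2 - (3/2)q_Z)q_Z - 142q_Z.
The leader's first-order condition 245/2 - 3q_Z = 0 yields q_Z = 245/6.
Then q_Y = (383 - 3·(245/6))/6 = 521/12.

40.83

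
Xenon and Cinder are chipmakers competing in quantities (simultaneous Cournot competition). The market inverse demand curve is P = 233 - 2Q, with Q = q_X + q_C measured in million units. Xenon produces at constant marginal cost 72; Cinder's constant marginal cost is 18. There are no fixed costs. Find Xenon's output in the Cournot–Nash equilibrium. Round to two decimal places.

Xenon's profit: π_X = (233 - 2Q)q_X - (72q_X). Setting ∂π_X/∂q_X = 0: 161 - 4q_X - 2(q_C) = 0.
Cinder's profit: π_C = (233 - 2Q)q_C - (18q_C). Setting ∂π_C/∂q_C = 0: 215 - 4q_C - 2(q_X) = 0.
So q_X = (161 - 2q_C)/4 and q_C = (215 - 2q_X)/4.
Solving the pair: q_X = 107/6, q_C = 269/6.

17.83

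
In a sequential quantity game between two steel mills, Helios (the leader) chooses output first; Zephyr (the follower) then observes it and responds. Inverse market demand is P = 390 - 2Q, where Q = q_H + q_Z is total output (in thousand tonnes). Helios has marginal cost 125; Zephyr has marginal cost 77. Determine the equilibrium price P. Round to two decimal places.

Solve by backward induction. Given q_H, the follower Zephyr maximises π_Z = (390 - 2q_H - 2q_Z)q_Z - 77q_Z.
Setting the follower's marginal profit to zero, 313 - 2q_H - 4q_Z = 0, i.e. q_Z = (313 - 2q_H)/4.
The leader anticipates this reaction. Substituting into P = 390 - 2Q gives P = 467/2 - q_H, so π_H = (467/2 - q_H)q_H - 125q_H.
Maximising: ∂π_H/∂q_H = 217/2 - 2q_H = 0, giving q_H = 217/4.
Then q_Z = (313 - 2·(217/4))/4 = 409/8.
Total output Q = 843/8, so price P = 390 - 2·(843/8) = 717/4.

179.25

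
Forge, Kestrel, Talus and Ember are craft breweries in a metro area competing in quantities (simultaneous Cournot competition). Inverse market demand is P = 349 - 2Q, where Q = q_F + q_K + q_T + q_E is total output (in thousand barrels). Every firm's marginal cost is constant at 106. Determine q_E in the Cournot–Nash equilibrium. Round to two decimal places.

24.30

A representative firm's profit is π_i = q_i(349 - 2Q) - 106q_i.
First-order condition (treating rivals' output as given): 243 - 4q_i - 2·Σ_{j≠i} q_j = 0.
By symmetry each firm produces the same amount; substituting Σ_{j≠i} q_j = 3q_i yields q_i = 243/10.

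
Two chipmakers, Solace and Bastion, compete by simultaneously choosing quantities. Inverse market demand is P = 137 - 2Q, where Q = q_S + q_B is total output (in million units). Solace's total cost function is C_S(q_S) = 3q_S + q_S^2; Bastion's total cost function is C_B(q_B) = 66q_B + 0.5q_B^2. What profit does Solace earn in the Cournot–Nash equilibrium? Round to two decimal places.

Solace's profit: π_S = (137 - 2Q)q_S - (3q_S + q_S²). Setting ∂π_S/∂q_S = 0: 134 - 6q_S - 2(q_B) = 0.
Bastion's first-order condition: 71 - 5q_B - 2(q_S) = 0.
Rearranging gives the reaction functions q_S = (134 - 2q_B)/6 and q_B = (71 - 2q_S)/5.
Solving the pair: q_S = 264/13, q_B = 79/13.
Price P = 137 - 2·(343/13) = 1095/13.
Solace's profit: (1095/13)·(264/13) - 3·(264/13) - (264/13)² = 1237.2071.

1237.21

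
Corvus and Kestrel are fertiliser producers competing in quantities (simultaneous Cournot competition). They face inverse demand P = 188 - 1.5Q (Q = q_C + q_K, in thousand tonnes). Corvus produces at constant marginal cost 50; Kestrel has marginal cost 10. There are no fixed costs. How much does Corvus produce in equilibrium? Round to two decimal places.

21.78

Corvus's profit: π_C = (188 - 1.5Q)q_C - (50q_C). Setting ∂π_C/∂q_C = 0: 138 - 3q_C - (3/2)(q_K) = 0.
Kestrel's profit: π_K = (188 - 1.5Q)q_K - (10q_K). Setting ∂π_K/∂q_K = 0: 178 - 3q_K - (3/2)(q_C) = 0.
Best responses: q_C = (138 - (3/2)q_K)/3, q_K = (178 - (3/2)q_C)/3.
Substituting one into the other gives q_C = 196/9 and q_K = 436/9.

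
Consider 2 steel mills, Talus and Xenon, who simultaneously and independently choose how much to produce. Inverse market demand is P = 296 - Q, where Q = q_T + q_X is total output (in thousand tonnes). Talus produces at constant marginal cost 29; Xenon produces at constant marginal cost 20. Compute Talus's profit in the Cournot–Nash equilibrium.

Talus's profit: π_T = (296 - Q)q_T - (29q_T). Setting ∂π_T/∂q_T = 0: 267 - 2q_T - (q_X) = 0.
Xenon's profit: π_X = (296 - Q)q_X - (20q_X). Setting ∂π_X/∂q_X = 0: 276 - 2q_X - (q_T) = 0.
Best responses: q_T = (267 - q_X)/2, q_X = (276 - q_T)/2.
Substituting one into the other gives q_T = 86 and q_X = 95.
Price P = 296 - 181 = 115.
Talus's profit: (115 - 29)·86 = 7396.

7396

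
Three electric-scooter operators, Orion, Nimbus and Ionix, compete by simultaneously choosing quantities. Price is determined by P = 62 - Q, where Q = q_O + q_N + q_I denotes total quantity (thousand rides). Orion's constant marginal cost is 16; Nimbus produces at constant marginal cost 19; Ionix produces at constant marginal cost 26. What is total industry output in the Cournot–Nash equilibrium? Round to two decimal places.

31.25

Orion's profit: π_O = (62 - Q)q_O - (16q_O). Setting ∂π_O/∂q_O = 0: 46 - 2q_O - (q_N + q_I) = 0.
Nimbus's profit: π_N = (62 - Q)q_N - (19q_N). Setting ∂π_N/∂q_N = 0: 43 - 2q_N - (q_O + q_I) = 0.
Ionix's first-order condition: 36 - 2q_I - (q_O + q_N) = 0.
Summing all 3 equations gives 125 − 4Q = 0, hence Q = 125/4.
Back-substituting: q_O = (46 − 125/4) = 59/4, q_N = (43 − 125/4) = 47/4, q_I = (36 − 125/4) = 19/4.
Total output Q = 59/4 + 47/4 + 19/4 = 125/4.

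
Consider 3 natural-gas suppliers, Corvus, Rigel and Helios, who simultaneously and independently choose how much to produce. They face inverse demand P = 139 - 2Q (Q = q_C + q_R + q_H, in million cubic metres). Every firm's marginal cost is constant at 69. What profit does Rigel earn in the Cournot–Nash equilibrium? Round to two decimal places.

A representative firm's profit is π_i = q_i(139 - 2Q) - 69q_i.
Setting ∂π_i/∂q_i = 0 with rivals' quantities fixed: 70 - 4q_i - 2·Σ_{j≠i} q_j = 0.
With identical firms every q_j equals q_i, so Σ_{j≠i} q_j = 2q_i and 70 = 8q_i, giving q_i = 35/4.
Price P = 139 - 2·(105/4) = 173/2.
Rigel's profit: (173/2 - 69)·(35/4) = 1225/8.

153.13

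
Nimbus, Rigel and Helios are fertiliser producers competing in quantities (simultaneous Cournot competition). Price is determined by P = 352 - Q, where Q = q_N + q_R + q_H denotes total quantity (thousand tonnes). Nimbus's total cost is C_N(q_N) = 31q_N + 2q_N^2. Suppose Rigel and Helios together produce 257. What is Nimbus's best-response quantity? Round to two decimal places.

10.67

With rivals' combined output fixed at 257, Nimbus's profit is π_N = (352 - 257 - q_N)q_N - (31q_N + 2q_N²) = (95 - q_N)q_N - (31q_N + 2q_N²).
∂π_N/∂q_N = 64 - 6q_N = 0, so q_N = 32/3.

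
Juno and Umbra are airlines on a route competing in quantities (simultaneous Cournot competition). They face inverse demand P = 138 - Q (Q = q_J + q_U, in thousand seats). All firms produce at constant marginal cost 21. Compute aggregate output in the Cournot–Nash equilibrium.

A representative firm's profit is π_i = q_i(138 - Q) - 21q_i.
Setting ∂π_i/∂q_i = 0 with rivals' quantities fixed: 117 - 2q_i - q_j = 0.
With identical firms every q_j equals q_i, so q_j = q_i and 117 = 3q_i, giving q_i = 39.
Total output Q = 39 + 39 = 78.

78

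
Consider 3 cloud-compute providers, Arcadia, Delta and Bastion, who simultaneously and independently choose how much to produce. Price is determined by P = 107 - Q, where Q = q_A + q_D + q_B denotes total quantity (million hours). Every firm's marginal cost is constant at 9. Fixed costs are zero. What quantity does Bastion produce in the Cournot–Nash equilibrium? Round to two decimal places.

24.50

Each firm earns π_i = (107 - Q)q_i - 9q_i.
First-order condition (treating rivals' output as given): 98 - 2q_i - Σ_{j≠i} q_j = 0.
With identical firms every q_j equals q_i, so Σ_{j≠i} q_j = 2q_i and 98 = 4q_i, giving q_i = 49/2.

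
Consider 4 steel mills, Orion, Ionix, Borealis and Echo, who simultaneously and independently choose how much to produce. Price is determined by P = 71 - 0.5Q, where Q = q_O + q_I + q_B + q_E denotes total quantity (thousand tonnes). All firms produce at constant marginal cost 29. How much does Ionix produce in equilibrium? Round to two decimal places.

16.80

Each firm earns π_i = (71 - 0.5Q)q_i - 29q_i.
First-order condition (treating rivals' output as given): 42 - q_i - (1/2)·Σ_{j≠i} q_j = 0.
By symmetry each firm produces the same amount; substituting Σ_{j≠i} q_j = 3q_i yields q_i = 42/(5/2) = 84/5.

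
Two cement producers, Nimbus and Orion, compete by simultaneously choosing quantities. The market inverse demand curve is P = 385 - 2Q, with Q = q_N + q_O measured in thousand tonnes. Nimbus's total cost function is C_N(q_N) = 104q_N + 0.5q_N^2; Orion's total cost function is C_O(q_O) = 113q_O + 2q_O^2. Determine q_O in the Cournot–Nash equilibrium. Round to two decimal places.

Nimbus's profit: π_N = (385 - 2Q)q_N - (104q_N + (1/2)q_N²). Setting ∂π_N/∂q_N = 0: 281 - 5q_N - 2(q_O) = 0.
Orion's first-order condition: 272 - 8q_O - 2(q_N) = 0.
Rearranging gives the reaction functions q_N = (281 - 2q_O)/5 and q_O = (272 - 2q_N)/8.
Substituting one into the other gives q_N = 142/3 and q_O = 133/6.

22.17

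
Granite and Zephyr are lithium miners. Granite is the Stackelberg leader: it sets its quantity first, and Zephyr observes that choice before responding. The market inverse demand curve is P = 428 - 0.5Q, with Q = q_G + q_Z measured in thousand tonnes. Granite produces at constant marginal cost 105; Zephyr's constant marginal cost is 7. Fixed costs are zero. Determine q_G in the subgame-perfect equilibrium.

225

The follower Zephyr best-responds to any q_G: π_Z = (428 - 0.5Q)q_Z - 7q_Z.
Setting the follower's marginal profit to zero, 421 - (1/2)q_G - q_Z = 0, i.e. q_Z = (421 - (1/2)q_G).
Granite substitutes q_Z(q_G) into its own profit: π_G = q_G(428 - (1/2)q_G - (421 - (1/2)q_G)/2) - 105q_G = (435/2 - (1/4)q_G)q_G - 105q_G.
Leader FOC: 225/2 - (1/2)q_G = 0, so q_G = 225.
Then q_Z = (421 - (1/2)·225) = 617/2.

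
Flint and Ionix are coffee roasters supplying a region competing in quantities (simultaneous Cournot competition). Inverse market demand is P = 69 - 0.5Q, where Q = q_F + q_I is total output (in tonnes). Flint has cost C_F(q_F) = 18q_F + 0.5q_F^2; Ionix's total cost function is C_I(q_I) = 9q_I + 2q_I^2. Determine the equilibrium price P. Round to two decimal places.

52.62

Flint's profit: π_F = (69 - 0.5Q)q_F - (18q_F + (1/2)q_F²). Setting ∂π_F/∂q_F = 0: 51 - 2q_F - (1/2)(q_I) = 0.
Ionix's profit: π_I = (69 - 0.5Q)q_I - (9q_I + 2q_I²). Setting ∂π_I/∂q_I = 0: 60 - 5q_I - (1/2)(q_F) = 0.
Best responses: q_F = (51 - (1/2)q_I)/2, q_I = (60 - (1/2)q_F)/5.
Solving the pair: q_F = 300/13, q_I = 126/13.
Total output Q = 426/13, so price P = 69 - (1/2)·(426/13) = 684/13.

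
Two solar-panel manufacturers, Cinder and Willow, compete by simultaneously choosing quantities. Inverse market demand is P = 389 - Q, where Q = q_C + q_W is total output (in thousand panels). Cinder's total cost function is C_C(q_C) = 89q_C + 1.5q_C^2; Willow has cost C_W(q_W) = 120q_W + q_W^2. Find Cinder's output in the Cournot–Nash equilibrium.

49

Cinder's profit: π_C = (389 - Q)q_C - (89q_C + (3/2)q_C²). Setting ∂π_C/∂q_C = 0: 300 - 5q_C - (q_W) = 0.
Willow's profit: π_W = (389 - Q)q_W - (120q_W + q_W²). Setting ∂π_W/∂q_W = 0: 269 - 4q_W - (q_C) = 0.
Rearranging gives the reaction functions q_C = (300 - q_W)/5 and q_W = (269 - q_C)/4.
Solving the pair: q_C = 49, q_W = 55.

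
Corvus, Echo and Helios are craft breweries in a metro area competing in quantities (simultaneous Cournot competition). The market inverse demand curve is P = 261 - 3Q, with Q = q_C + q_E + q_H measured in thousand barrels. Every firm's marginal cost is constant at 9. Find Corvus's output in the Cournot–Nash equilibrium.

21

Each firm earns π_i = (261 - 3Q)q_i - 9q_i.
Setting ∂π_i/∂q_i = 0 with rivals' quantities fixed: 252 - 6q_i - 3·Σ_{j≠i} q_j = 0.
By symmetry each firm produces the same amount; substituting Σ_{j≠i} q_j = 2q_i yields q_i = 252/12 = 21.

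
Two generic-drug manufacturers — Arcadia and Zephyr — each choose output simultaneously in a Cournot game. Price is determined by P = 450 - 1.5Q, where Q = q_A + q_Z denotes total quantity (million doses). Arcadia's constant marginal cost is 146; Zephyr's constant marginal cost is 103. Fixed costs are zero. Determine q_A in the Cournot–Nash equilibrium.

Arcadia's profit: π_A = (450 - 1.5Q)q_A - (146q_A). Setting ∂π_A/∂q_A = 0: 304 - 3q_A - (3/2)(q_Z) = 0.
Zephyr's profit: π_Z = (450 - 1.5Q)q_Z - (103q_Z). Setting ∂π_Z/∂q_Z = 0: 347 - 3q_Z - (3/2)(q_A) = 0.
Rearranging gives the reaction functions q_A = (304 - (3/2)q_Z)/3 and q_Z = (347 - (3/2)q_A)/3.
Substituting one into the other gives q_A = 58 and q_Z = 260/3.

58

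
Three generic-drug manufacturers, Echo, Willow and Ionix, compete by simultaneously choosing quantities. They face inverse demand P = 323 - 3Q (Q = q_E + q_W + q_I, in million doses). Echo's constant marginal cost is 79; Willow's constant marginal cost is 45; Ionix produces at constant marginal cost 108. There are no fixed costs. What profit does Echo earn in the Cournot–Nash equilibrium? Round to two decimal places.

1190.02

Echo's profit: π_E = (323 - 3Q)q_E - (79q_E). Setting ∂π_E/∂q_E = 0: 244 - 6q_E - 3(q_W + q_I) = 0.
Willow's profit: π_W = (323 - 3Q)q_W - (45q_W). Setting ∂π_W/∂q_W = 0: 278 - 6q_W - 3(q_E + q_I) = 0.
Ionix's profit: π_I = (323 - 3Q)q_I - (108q_I). Setting ∂π_I/∂q_I = 0: 215 - 6q_I - 3(q_E + q_W) = 0.
Adding the 3 first-order conditions: 737 − 12Q = 0, so Q = 737/12.
Back-substituting: q_E = (244 − 737/4)/3 = 239/12, q_W = (278 − 737/4)/3 = 125/4, q_I = (215 − 737/4)/3 = 41/4.
Price P = 323 - 3·(737/12) = 555/4.
Echo's profit: (555/4 - 79)·(239/12) = 1190.0208.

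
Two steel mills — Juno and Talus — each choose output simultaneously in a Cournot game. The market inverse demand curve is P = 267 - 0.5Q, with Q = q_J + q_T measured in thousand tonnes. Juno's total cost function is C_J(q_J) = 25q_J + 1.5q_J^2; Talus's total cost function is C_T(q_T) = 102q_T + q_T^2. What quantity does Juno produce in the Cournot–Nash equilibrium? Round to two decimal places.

54.77

Juno's profit: π_J = (267 - 0.5Q)q_J - (25q_J + (3/2)q_J²). Setting ∂π_J/∂q_J = 0: 242 - 4q_J - (1/2)(q_T) = 0.
Talus's profit: π_T = (267 - 0.5Q)q_T - (102q_T + q_T²). Setting ∂π_T/∂q_T = 0: 165 - 3q_T - (1/2)(q_J) = 0.
Best responses: q_J = (242 - (1/2)q_T)/4, q_T = (165 - (1/2)q_J)/3.
Solving the pair: q_J = 54.7660, q_T = 45.8723.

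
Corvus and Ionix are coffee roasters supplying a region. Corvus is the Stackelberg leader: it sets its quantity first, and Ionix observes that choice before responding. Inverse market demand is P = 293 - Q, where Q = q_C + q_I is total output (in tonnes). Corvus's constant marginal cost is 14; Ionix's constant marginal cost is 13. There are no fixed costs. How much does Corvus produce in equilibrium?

Solve by backward induction. Given q_C, the follower Ionix maximises π_I = (293 - q_C - q_I)q_I - 13q_I.
Follower FOC: 280 - q_C - 2q_I = 0, so q_I(q_C) = (280 - q_C)/2.
The leader anticipates this reaction. Substituting into P = 293 - Q gives P = 153 - (1/2)q_C, so π_C = (153 - (1/2)q_C)q_C - 14q_C.
Leader FOC: 139 - q_C = 0, so q_C = 139.
Then q_I = (280 - 139)/2 = 141/2.

139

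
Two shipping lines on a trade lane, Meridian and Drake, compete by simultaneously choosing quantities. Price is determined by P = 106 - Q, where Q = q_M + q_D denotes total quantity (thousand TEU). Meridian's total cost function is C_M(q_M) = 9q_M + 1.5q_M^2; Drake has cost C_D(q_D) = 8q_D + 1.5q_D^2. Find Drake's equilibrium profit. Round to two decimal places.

670.35

Meridian's profit: π_M = (106 - Q)q_M - (9q_M + (3/2)q_M²). Setting ∂π_M/∂q_M = 0: 97 - 5q_M - (q_D) = 0.
Drake's profit: π_D = (106 - Q)q_D - (8q_D + (3/2)q_D²). Setting ∂π_D/∂q_D = 0: 98 - 5q_D - (q_M) = 0.
So q_M = (97 - q_D)/5 and q_D = (98 - q_M)/5.
Solving the pair: q_M = 129/8, q_D = 131/8.
Price P = 106 - 65/2 = 147/2.
Drake's profit: (147/2)·(131/8) - 8·(131/8) - (3/2)(131/8)² = 670.3516.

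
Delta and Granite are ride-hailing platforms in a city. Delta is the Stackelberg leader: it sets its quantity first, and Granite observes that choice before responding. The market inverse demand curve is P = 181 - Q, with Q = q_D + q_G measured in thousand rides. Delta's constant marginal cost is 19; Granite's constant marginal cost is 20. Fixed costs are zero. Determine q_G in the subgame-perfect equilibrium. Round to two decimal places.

The follower Granite best-responds to any q_D: π_G = (181 - Q)q_G - 20q_G.
Follower FOC: 161 - q_D - 2q_G = 0, so q_G(q_D) = (161 - q_D)/2.
The leader anticipates this reaction. Substituting into P = 181 - Q gives P = 201/2 - (1/2)q_D, so π_D = (201/2 - (1/2)q_D)q_D - 19q_D.
Leader FOC: 163/2 - q_D = 0, so q_D = 163/2.
Then q_G = (161 - 163/2)/2 = 159/4.

39.75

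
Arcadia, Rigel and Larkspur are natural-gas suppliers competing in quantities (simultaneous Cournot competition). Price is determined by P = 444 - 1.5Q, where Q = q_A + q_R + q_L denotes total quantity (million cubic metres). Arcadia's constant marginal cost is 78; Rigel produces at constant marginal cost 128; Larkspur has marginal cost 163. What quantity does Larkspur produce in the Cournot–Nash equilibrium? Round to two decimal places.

Arcadia's profit: π_A = (444 - 1.5Q)q_A - (78q_A). Setting ∂π_A/∂q_A = 0: 366 - 3q_A - (3/2)(q_R + q_L) = 0.
Rigel's profit: π_R = (444 - 1.5Q)q_R - (128q_R). Setting ∂π_R/∂q_R = 0: 316 - 3q_R - (3/2)(q_A + q_L) = 0.
Larkspur's profit: π_L = (444 - 1.5Q)q_L - (163q_L). Setting ∂π_L/∂q_L = 0: 281 - 3q_L - (3/2)(q_A + q_R) = 0.
Adding the 3 conditions: 963 − 3Q − 3Q = 0, i.e. Q = 321/2.
Back-substituting: q_A = (366 − 963/4)/(3/2) = 167/2, q_R = (316 − 963/4)/(3/2) = 301/6, q_L = (281 − 963/4)/(3/2) = 161/6.

26.83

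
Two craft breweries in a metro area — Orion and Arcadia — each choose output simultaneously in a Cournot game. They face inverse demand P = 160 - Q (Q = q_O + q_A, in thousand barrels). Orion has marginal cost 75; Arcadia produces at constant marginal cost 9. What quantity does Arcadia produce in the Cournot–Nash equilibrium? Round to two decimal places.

Orion's profit: π_O = (160 - Q)q_O - (75q_O). Setting ∂π_O/∂q_O = 0: 85 - 2q_O - (q_A) = 0.
Arcadia's profit: π_A = (160 - Q)q_A - (9q_A). Setting ∂π_A/∂q_A = 0: 151 - 2q_A - (q_O) = 0.
Rearranging gives the reaction functions q_O = (85 - q_A)/2 and q_A = (151 - q_O)/2.
Solving the pair: q_O = 19/3, q_A = 217/3.

72.33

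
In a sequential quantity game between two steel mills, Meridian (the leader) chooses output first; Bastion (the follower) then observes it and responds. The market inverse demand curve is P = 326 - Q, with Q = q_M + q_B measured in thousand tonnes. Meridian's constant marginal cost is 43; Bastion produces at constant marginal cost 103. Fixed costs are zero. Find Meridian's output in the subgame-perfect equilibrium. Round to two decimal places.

Solve by backward induction. Given q_M, the follower Bastion maximises π_B = (326 - q_M - q_B)q_B - 103q_B.
∂π_B/∂q_B = 223 - q_M - 2q_B = 0 gives the reaction function q_B = (223 - q_M)/2.
Meridian substitutes q_B(q_M) into its own profit: π_M = q_M(326 - q_M - (223 - q_M)/2) - 43q_M = (429/2 - (1/2)q_M)q_M - 43q_M.
Leader FOC: 343/2 - q_M = 0, so q_M = 343/2.
Then q_B = (223 - 343/2)/2 = 103/4.

171.50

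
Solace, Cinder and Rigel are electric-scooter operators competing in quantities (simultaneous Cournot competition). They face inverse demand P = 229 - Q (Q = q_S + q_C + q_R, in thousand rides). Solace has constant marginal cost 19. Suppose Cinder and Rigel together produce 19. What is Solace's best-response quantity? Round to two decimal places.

95.50

With rivals' combined output fixed at 19, Solace's profit is π_S = (229 - 19 - q_S)q_S - (19q_S) = (210 - q_S)q_S - (19q_S).
∂π_S/∂q_S = 191 - 2q_S = 0, so q_S = 191/2.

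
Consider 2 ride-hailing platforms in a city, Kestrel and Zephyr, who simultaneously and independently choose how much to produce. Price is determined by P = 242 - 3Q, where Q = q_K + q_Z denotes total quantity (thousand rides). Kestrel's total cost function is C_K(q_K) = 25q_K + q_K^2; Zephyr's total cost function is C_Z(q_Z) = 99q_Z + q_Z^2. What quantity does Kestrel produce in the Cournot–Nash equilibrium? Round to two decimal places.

Kestrel's profit: π_K = (242 - 3Q)q_K - (25q_K + q_K²). Setting ∂π_K/∂q_K = 0: 217 - 8q_K - 3(q_Z) = 0.
Zephyr's profit: π_Z = (242 - 3Q)q_Z - (99q_Z + q_Z²). Setting ∂π_Z/∂q_Z = 0: 143 - 8q_Z - 3(q_K) = 0.
Rearranging gives the reaction functions q_K = (217 - 3q_Z)/8 and q_Z = (143 - 3q_K)/8.
Solving the pair: q_K = 1307/55, q_Z = 493/55.

23.76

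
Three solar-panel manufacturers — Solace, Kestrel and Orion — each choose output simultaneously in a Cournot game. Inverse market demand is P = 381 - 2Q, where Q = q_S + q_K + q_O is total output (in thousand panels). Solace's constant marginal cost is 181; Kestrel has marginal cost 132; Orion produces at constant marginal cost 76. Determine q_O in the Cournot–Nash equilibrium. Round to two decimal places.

Solace's profit: π_S = (381 - 2Q)q_S - (181q_S). Setting ∂π_S/∂q_S = 0: 200 - 4q_S - 2(q_K + q_O) = 0.
Kestrel's first-order condition: 249 - 4q_K - 2(q_S + q_O) = 0.
Orion's profit: π_O = (381 - 2Q)q_O - (76q_O). Setting ∂π_O/∂q_O = 0: 305 - 4q_O - 2(q_S + q_K) = 0.
Summing all 3 equations gives 754 − 8Q = 0, hence Q = 377/4.
Back-substituting: q_S = (200 − 377/2)/2 = 23/4, q_K = (249 − 377/2)/2 = 121/4, q_O = (305 − 377/2)/2 = 233/4.

58.25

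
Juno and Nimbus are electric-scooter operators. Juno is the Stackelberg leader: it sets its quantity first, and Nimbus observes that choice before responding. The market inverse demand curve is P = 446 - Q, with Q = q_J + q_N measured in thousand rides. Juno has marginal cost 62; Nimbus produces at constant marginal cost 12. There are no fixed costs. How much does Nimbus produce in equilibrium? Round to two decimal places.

133.50

The follower Nimbus best-responds to any q_J: π_N = (446 - Q)q_N - 12q_N.
∂π_N/∂q_N = 434 - q_J - 2q_N = 0 gives the reaction function q_N = (434 - q_J)/2.
Juno substitutes q_N(q_J) into its own profit: π_J = q_J(446 - q_J - (434 - q_J)/2) - 62q_J = (229 - (1/2)q_J)q_J - 62q_J.
Maximising: ∂π_J/∂q_J = 167 - q_J = 0, giving q_J = 167.
Then q_N = (434 - 167)/2 = 267/2.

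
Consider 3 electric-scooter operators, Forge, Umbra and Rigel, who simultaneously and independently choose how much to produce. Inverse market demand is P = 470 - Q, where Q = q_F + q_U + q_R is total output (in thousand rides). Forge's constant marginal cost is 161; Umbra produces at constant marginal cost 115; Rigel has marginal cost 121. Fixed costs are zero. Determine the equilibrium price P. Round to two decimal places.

Forge's profit: π_F = (470 - Q)q_F - (161q_F). Setting ∂π_F/∂q_F = 0: 309 - 2q_F - (q_U + q_R) = 0.
Umbra's profit: π_U = (470 - Q)q_U - (115q_U). Setting ∂π_U/∂q_U = 0: 355 - 2q_U - (q_F + q_R) = 0.
Rigel's profit: π_R = (470 - Q)q_R - (121q_R). Setting ∂π_R/∂q_R = 0: 349 - 2q_R - (q_F + q_U) = 0.
Adding the 3 conditions: 1013 − 2Q − 2Q = 0, i.e. Q = 1013/4.
Back-substituting: q_F = (309 − 1013/4) = 223/4, q_U = (355 − 1013/4) = 407/4, q_R = (349 − 1013/4) = 383/4.
Total output Q = 1013/4, so price P = 470 - 1013/4 = 867/4.

216.75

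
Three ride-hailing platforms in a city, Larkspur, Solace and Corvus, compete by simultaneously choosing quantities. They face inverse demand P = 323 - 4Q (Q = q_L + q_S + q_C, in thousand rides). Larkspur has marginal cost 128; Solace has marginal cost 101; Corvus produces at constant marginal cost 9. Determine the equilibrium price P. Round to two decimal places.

Larkspur's profit: π_L = (323 - 4Q)q_L - (128q_L). Setting ∂π_L/∂q_L = 0: 195 - 8q_L - 4(q_S + q_C) = 0.
Solace's first-order condition: 222 - 8q_S - 4(q_L + q_C) = 0.
Corvus's first-order condition: 314 - 8q_C - 4(q_L + q_S) = 0.
Adding the 3 conditions: 731 − 8Q − 8Q = 0, i.e. Q = 731/16.
Back-substituting: q_L = (195 − 731/4)/4 = 49/16, q_S = (222 − 731/4)/4 = 157/16, q_C = (314 − 731/4)/4 = 525/16.
Total output Q = 731/16, so price P = 323 - 4·(731/16) = 561/4.

140.25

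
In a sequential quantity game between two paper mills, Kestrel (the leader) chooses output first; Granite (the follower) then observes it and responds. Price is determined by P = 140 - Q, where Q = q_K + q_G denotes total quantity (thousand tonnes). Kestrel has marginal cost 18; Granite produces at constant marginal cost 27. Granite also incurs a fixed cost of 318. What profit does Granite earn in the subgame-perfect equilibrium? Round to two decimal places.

246.06

Solve by backward induction. Given q_K, the follower Granite maximises π_G = (140 - q_K - q_G)q_G - 27q_G.
Follower FOC: 113 - q_K - 2q_G = 0, so q_G(q_K) = (113 - q_K)/2.
The leader anticipates this reaction. Substituting into P = 140 - Q gives P = 167/2 - (1/2)q_K, so π_K = (167/2 - (1/2)q_K)q_K - 18q_K.
Leader FOC: 131/2 - q_K = 0, so q_K = 131/2.
Then q_G = (113 - 131/2)/2 = 95/4.
Price P = 140 - 357/4 = 203/4.
Granite's profit: (203/4 - 27)·(95/4) - 318 = 246.0625.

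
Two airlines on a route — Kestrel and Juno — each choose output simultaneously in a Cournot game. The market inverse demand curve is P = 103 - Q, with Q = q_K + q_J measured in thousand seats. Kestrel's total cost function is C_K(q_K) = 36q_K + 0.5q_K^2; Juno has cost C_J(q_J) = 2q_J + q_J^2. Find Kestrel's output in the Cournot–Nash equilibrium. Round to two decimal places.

Kestrel's profit: π_K = (103 - Q)q_K - (36q_K + (1/2)q_K²). Setting ∂π_K/∂q_K = 0: 67 - 3q_K - (q_J) = 0.
Juno's first-order condition: 101 - 4q_J - (q_K) = 0.
Best responses: q_K = (67 - q_J)/3, q_J = (101 - q_K)/4.
Solving the pair: q_K = 167/11, q_J = 236/11.

15.18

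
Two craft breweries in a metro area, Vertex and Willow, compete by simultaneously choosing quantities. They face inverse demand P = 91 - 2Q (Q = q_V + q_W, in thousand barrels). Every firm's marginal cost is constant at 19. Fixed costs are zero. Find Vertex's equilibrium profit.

Each firm earns π_i = (91 - 2Q)q_i - 19q_i.
Setting ∂π_i/∂q_i = 0 with rivals' quantities fixed: 72 - 4q_i - 2q_j = 0.
By symmetry each firm produces the same amount; substituting q_j = q_i yields q_i = 72/6 = 12.
Price P = 91 - 2·24 = 43.
Vertex's profit: (43 - 19)·12 = 288.

288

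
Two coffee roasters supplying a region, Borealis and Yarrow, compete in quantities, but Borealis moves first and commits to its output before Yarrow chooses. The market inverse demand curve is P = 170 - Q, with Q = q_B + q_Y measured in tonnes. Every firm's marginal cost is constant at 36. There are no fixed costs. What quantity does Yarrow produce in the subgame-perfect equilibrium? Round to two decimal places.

33.50

The follower Yarrow best-responds to any q_B: π_Y = (170 - Q)q_Y - 36q_Y.
Setting the follower's marginal profit to zero, 134 - q_B - 2q_Y = 0, i.e. q_Y = (134 - q_B)/2.
The leader anticipates this reaction. Substituting into P = 170 - Q gives P = 103 - (1/2)q_B, so π_B = (103 - (1/2)q_B)q_B - 36q_B.
The leader's first-order condition 67 - q_B = 0 yields q_B = 67.
Then q_Y = (134 - 67)/2 = 67/2.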